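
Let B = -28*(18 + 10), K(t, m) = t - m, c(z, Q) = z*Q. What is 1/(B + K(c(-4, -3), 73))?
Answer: -1/845 ≈ -0.0011834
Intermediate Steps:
c(z, Q) = Q*z
B = -784 (B = -28*28 = -784)
1/(B + K(c(-4, -3), 73)) = 1/(-784 + (-3*(-4) - 1*73)) = 1/(-784 + (12 - 73)) = 1/(-784 - 61) = 1/(-845) = -1/845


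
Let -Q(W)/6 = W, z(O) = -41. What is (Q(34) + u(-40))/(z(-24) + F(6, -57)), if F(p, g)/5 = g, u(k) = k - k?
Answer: 102/163 ≈ 0.62577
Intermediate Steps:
u(k) = 0
Q(W) = -6*W
F(p, g) = 5*g
(Q(34) + u(-40))/(z(-24) + F(6, -57)) = (-6*34 + 0)/(-41 + 5*(-57)) = (-204 + 0)/(-41 - 285) = -204/(-326) = -204*(-1/326) = 102/163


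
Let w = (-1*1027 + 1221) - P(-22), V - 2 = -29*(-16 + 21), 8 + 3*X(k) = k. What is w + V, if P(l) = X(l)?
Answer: 61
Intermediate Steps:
X(k) = -8/3 + k/3
P(l) = -8/3 + l/3
V = -143 (V = 2 - 29*(-16 + 21) = 2 - 29*5 = 2 - 145 = -143)
w = 204 (w = (-1*1027 + 1221) - (-8/3 + (⅓)*(-22)) = (-1027 + 1221) - (-8/3 - 22/3) = 194 - 1*(-10) = 194 + 10 = 204)
w + V = 204 - 143 = 61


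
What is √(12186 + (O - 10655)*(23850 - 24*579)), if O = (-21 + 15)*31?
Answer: 18*I*√333022 ≈ 10387.0*I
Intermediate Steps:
O = -186 (O = -6*31 = -186)
√(12186 + (O - 10655)*(23850 - 24*579)) = √(12186 + (-186 - 10655)*(23850 - 24*579)) = √(12186 - 10841*(23850 - 13896)) = √(12186 - 10841*9954) = √(12186 - 107911314) = √(-107899128) = 18*I*√333022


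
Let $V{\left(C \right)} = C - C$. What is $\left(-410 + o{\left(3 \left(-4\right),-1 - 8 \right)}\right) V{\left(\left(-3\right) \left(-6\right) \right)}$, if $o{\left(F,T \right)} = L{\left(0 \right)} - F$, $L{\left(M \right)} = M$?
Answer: $0$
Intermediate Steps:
$V{\left(C \right)} = 0$
$o{\left(F,T \right)} = - F$ ($o{\left(F,T \right)} = 0 - F = - F$)
$\left(-410 + o{\left(3 \left(-4\right),-1 - 8 \right)}\right) V{\left(\left(-3\right) \left(-6\right) \right)} = \left(-410 - 3 \left(-4\right)\right) 0 = \left(-410 - -12\right) 0 = \left(-410 + 12\right) 0 = \left(-398\right) 0 = 0$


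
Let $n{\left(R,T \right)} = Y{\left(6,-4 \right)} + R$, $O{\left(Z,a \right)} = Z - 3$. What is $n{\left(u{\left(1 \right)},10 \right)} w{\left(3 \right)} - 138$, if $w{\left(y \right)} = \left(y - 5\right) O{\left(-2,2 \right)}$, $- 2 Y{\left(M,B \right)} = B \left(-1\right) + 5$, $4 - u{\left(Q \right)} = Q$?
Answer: $-153$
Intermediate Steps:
$u{\left(Q \right)} = 4 - Q$
$Y{\left(M,B \right)} = - \frac{5}{2} + \frac{B}{2}$ ($Y{\left(M,B \right)} = - \frac{B \left(-1\right) + 5}{2} = - \frac{- B + 5}{2} = - \frac{5 - B}{2} = - \frac{5}{2} + \frac{B}{2}$)
$O{\left(Z,a \right)} = -3 + Z$ ($O{\left(Z,a \right)} = Z - 3 = -3 + Z$)
$w{\left(y \right)} = 25 - 5 y$ ($w{\left(y \right)} = \left(y - 5\right) \left(-3 - 2\right) = \left(-5 + y\right) \left(-5\right) = 25 - 5 y$)
$n{\left(R,T \right)} = - \frac{9}{2} + R$ ($n{\left(R,T \right)} = \left(- \frac{5}{2} + \frac{1}{2} \left(-4\right)\right) + R = \left(- \frac{5}{2} - 2\right) + R = - \frac{9}{2} + R$)
$n{\left(u{\left(1 \right)},10 \right)} w{\left(3 \right)} - 138 = \left(- \frac{9}{2} + \left(4 - 1\right)\right) \left(25 - 15\right) - 138 = \left(- \frac{9}{2} + 3\right) 10 - 138 = \left(- \frac{3}{2}\right) 10 - 138 = -15 - 138 = -153$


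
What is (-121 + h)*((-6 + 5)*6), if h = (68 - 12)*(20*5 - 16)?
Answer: -27498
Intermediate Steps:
h = 4704 (h = 56*(100 - 16) = 56*84 = 4704)
(-121 + h)*((-6 + 5)*6) = (-121 + 4704)*((-6 + 5)*6) = 4583*(-1*6) = 4583*(-6) = -27498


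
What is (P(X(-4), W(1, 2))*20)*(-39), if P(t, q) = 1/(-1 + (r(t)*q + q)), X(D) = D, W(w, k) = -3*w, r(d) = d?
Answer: -195/2 ≈ -97.500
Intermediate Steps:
P(t, q) = 1/(-1 + q + q*t) (P(t, q) = 1/(-1 + (t*q + q)) = 1/(-1 + (q*t + q)) = 1/(-1 + (q + q*t)) = 1/(-1 + q + q*t))
(P(X(-4), W(1, 2))*20)*(-39) = (20/(-1 - 3*1 - 3*1*(-4)))*(-39) = (20/(-1 - 3 - 3*(-4)))*(-39) = (20/(-1 - 3 + 12))*(-39) = (20/8)*(-39) = ((1/8)*20)*(-39) = (5/2)*(-39) = -195/2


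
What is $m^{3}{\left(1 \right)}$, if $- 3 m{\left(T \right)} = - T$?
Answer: $\frac{1}{27} \approx 0.037037$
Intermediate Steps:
$m{\left(T \right)} = \frac{T}{3}$ ($m{\left(T \right)} = - \frac{\left(-1\right) T}{3} = \frac{T}{3}$)
$m^{3}{\left(1 \right)} = \left(\frac{1}{3} \cdot 1\right)^{3} = \left(\frac{1}{3}\right)^{3} = \frac{1}{27}$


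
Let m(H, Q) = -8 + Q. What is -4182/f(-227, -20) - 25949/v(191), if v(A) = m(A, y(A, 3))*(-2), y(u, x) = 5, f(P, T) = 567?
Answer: -1637575/378 ≈ -4332.2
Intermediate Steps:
v(A) = 6 (v(A) = (-8 + 5)*(-2) = -3*(-2) = 6)
-4182/f(-227, -20) - 25949/v(191) = -4182/567 - 25949/6 = -4182*1/567 - 25949*1/6 = -1394/189 - 25949/6 = -1637575/378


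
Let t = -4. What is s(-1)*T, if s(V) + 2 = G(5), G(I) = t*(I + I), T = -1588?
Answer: 66696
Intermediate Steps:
G(I) = -8*I (G(I) = -4*(I + I) = -8*I)
s(V) = -42 (s(V) = -2 - 8*5 = -2 - 40 = -42)
s(-1)*T = -42*(-1588) = 66696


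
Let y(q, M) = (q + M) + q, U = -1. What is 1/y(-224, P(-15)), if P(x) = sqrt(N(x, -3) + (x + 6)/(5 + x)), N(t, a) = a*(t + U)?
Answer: -4480/2006551 - sqrt(4890)/2006551 ≈ -0.0022675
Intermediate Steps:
N(t, a) = a*(-1 + t) (N(t, a) = a*(t - 1) = a*(-1 + t))
P(x) = sqrt(3 - 3*x + (6 + x)/(5 + x)) (P(x) = sqrt(-3*(-1 + x) + (x + 6)/(5 + x)) = sqrt((3 - 3*x) + (6 + x)/(5 + x)) = sqrt(3 - 3*x + (6 + x)/(5 + x)))
y(q, M) = M + 2*q (y(q, M) = (M + q) + q = M + 2*q)
1/y(-224, P(-15)) = 1/(sqrt((21 - 11*(-15) - 3*(-15)**2)/(5 - 15)) + 2*(-224)) = 1/(sqrt((21 + 165 - 3*225)/(-10)) - 448) = 1/(sqrt(-(21 + 165 - 675)/10) - 448) = 1/(sqrt(-1/10*(-489)) - 448) = 1/(sqrt(489/10) - 448) = 1/(sqrt(4890)/10 - 448) = 1/(-448 + sqrt(4890)/10)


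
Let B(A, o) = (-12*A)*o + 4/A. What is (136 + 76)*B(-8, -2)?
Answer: -40810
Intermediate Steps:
B(A, o) = 4/A - 12*A*o (B(A, o) = -12*A*o + 4/A = 4/A - 12*A*o)
(136 + 76)*B(-8, -2) = (136 + 76)*(4/(-8) - 12*(-8)*(-2)) = 212*(4*(-⅛) - 192) = 212*(-½ - 192) = 212*(-385/2) = -40810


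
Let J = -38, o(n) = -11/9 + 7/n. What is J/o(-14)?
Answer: 684/31 ≈ 22.065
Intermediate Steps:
o(n) = -11/9 + 7/n (o(n) = -11*1/9 + 7/n = -11/9 + 7/n)
J/o(-14) = -38/(-11/9 + 7/(-14)) = -38/(-11/9 + 7*(-1/14)) = -38/(-11/9 - 1/2) = -38/(-31/18) = -38*(-18/31) = 684/31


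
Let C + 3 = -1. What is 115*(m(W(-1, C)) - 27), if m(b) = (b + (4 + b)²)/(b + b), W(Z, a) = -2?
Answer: -6325/2 ≈ -3162.5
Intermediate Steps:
C = -4 (C = -3 - 1 = -4)
m(b) = (b + (4 + b)²)/(2*b) (m(b) = (b + (4 + b)²)/((2*b)) = (b + (4 + b)²)*(1/(2*b)) = (b + (4 + b)²)/(2*b))
115*(m(W(-1, C)) - 27) = 115*((½)*(-2 + (4 - 2)²)/(-2) - 27) = 115*((½)*(-½)*(-2 + 2²) - 27) = 115*((½)*(-½)*(-2 + 4) - 27) = 115*((½)*(-½)*2 - 27) = 115*(-½ - 27) = 115*(-55/2) = -6325/2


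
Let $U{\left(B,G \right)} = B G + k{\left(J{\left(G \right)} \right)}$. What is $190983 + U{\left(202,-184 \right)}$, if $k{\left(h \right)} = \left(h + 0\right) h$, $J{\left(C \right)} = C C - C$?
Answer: $1158875415$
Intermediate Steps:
$J{\left(C \right)} = C^{2} - C$
$k{\left(h \right)} = h^{2}$ ($k{\left(h \right)} = h h = h^{2}$)
$U{\left(B,G \right)} = B G + G^{2} \left(-1 + G\right)^{2}$ ($U{\left(B,G \right)} = B G + \left(G \left(-1 + G\right)\right)^{2} = B G + G^{2} \left(-1 + G\right)^{2}$)
$190983 + U{\left(202,-184 \right)} = 190983 - 184 \left(202 - 184 \left(-1 - 184\right)^{2}\right) = 190983 - 184 \left(202 - 184 \left(-185\right)^{2}\right) = 190983 - 184 \left(202 - 6297400\right) = 190983 - -1158684432 = 190983 + 1158684432 = 1158875415$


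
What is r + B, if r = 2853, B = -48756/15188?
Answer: 10820652/3797 ≈ 2849.8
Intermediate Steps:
B = -12189/3797 (B = -48756*1/15188 = -12189/3797 ≈ -3.2102)
r + B = 2853 - 12189/3797 = 10820652/3797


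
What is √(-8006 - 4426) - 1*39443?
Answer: -39443 + 4*I*√777 ≈ -39443.0 + 111.5*I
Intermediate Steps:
√(-8006 - 4426) - 1*39443 = √(-12432) - 39443 = 4*I*√777 - 39443 = -39443 + 4*I*√777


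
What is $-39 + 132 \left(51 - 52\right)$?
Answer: $-171$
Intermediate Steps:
$-39 + 132 \left(51 - 52\right) = -39 + 132 \left(-1\right) = -39 - 132 = -171$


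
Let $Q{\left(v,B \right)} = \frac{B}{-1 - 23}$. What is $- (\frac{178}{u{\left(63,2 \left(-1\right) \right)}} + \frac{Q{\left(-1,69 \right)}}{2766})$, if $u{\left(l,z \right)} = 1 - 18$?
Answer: $\frac{3939175}{376176} \approx 10.472$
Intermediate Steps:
$u{\left(l,z \right)} = -17$
$Q{\left(v,B \right)} = - \frac{B}{24}$ ($Q{\left(v,B \right)} = \frac{B}{-1 - 23} = \frac{B}{-24} = B \left(- \frac{1}{24}\right) = - \frac{B}{24}$)
$- (\frac{178}{u{\left(63,2 \left(-1\right) \right)}} + \frac{Q{\left(-1,69 \right)}}{2766}) = - (\frac{178}{-17} + \frac{\left(- \frac{1}{24}\right) 69}{2766}) = - (178 \left(- \frac{1}{17}\right) - \frac{23}{22128}) = - (- \frac{178}{17} - \frac{23}{22128}) = \left(-1\right) \left(- \frac{3939175}{376176}\right) = \frac{3939175}{376176}$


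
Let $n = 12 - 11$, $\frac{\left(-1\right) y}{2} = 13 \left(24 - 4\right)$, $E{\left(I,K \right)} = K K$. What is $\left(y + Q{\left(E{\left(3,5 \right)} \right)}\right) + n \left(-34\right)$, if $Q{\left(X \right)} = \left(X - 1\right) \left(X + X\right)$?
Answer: $646$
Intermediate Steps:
$E{\left(I,K \right)} = K^{2}$
$y = -520$ ($y = - 2 \cdot 13 \left(24 - 4\right) = - 2 \cdot 13 \cdot 20 = \left(-2\right) 260 = -520$)
$n = 1$
$Q{\left(X \right)} = 2 X \left(-1 + X\right)$ ($Q{\left(X \right)} = \left(X - 1\right) 2 X = \left(-1 + X\right) 2 X = 2 X \left(-1 + X\right)$)
$\left(y + Q{\left(E{\left(3,5 \right)} \right)}\right) + n \left(-34\right) = \left(-520 + 2 \cdot 5^{2} \left(-1 + 5^{2}\right)\right) + 1 \left(-34\right) = \left(-520 + 2 \cdot 25 \left(-1 + 25\right)\right) - 34 = \left(-520 + 2 \cdot 25 \cdot 24\right) - 34 = \left(-520 + 1200\right) - 34 = 680 - 34 = 646$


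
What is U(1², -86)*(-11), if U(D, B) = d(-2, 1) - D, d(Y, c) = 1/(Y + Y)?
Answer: 55/4 ≈ 13.750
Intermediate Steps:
d(Y, c) = 1/(2*Y)
U(D, B) = -¼ - D (U(D, B) = (½)/(-2) - D = (½)*(-½) - D = -¼ - D)
U(1², -86)*(-11) = (-¼ - 1*1²)*(-11) = (-¼ - 1*1)*(-11) = (-¼ - 1)*(-11) = -5/4*(-11) = 55/4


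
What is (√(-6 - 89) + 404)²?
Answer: (404 + I*√95)² ≈ 1.6312e+5 + 7875.4*I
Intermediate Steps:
(√(-6 - 89) + 404)² = (√(-95) + 404)² = (I*√95 + 404)² = (404 + I*√95)²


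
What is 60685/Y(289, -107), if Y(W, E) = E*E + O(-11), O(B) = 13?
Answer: 60685/11462 ≈ 5.2944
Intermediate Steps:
Y(W, E) = 13 + E**2 (Y(W, E) = E*E + 13 = E**2 + 13 = 13 + E**2)
60685/Y(289, -107) = 60685/(13 + (-107)**2) = 60685/(13 + 11449) = 60685/11462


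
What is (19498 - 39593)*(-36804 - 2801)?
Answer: 795862475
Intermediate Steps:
(19498 - 39593)*(-36804 - 2801) = -20095*(-39605) = 795862475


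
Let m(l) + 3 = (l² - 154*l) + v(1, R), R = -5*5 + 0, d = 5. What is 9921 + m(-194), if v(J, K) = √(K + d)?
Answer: 77430 + 2*I*√5 ≈ 77430.0 + 4.4721*I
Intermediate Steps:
R = -25 (R = -25 + 0 = -25)
v(J, K) = √(5 + K) (v(J, K) = √(K + 5) = √(5 + K))
m(l) = -3 + l² - 154*l + 2*I*√5 (m(l) = -3 + ((l² - 154*l) + √(5 - 25)) = -3 + ((l² - 154*l) + √(-20)) = -3 + ((l² - 154*l) + 2*I*√5) = -3 + (l² - 154*l + 2*I*√5) = -3 + l² - 154*l + 2*I*√5)
9921 + m(-194) = 9921 + (-3 + (-194)² - 154*(-194) + 2*I*√5) = 9921 + (-3 + 37636 + 29876 + 2*I*√5) = 9921 + (67509 + 2*I*√5) = 77430 + 2*I*√5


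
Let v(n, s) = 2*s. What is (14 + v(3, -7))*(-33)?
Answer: 0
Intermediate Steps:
(14 + v(3, -7))*(-33) = (14 + 2*(-7))*(-33) = (14 - 14)*(-33) = 0*(-33) = 0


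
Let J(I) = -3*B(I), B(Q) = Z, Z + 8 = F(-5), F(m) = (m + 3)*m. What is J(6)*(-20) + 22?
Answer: 142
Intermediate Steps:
F(m) = m*(3 + m) (F(m) = (3 + m)*m = m*(3 + m))
Z = 2 (Z = -8 - 5*(3 - 5) = -8 - 5*(-2) = -8 + 10 = 2)
B(Q) = 2
J(I) = -6 (J(I) = -3*2 = -6)
J(6)*(-20) + 22 = -6*(-20) + 22 = 120 + 22 = 142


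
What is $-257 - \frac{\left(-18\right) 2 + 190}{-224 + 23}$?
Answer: $- \frac{51503}{201} \approx -256.23$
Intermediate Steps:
$-257 - \frac{\left(-18\right) 2 + 190}{-224 + 23} = -257 - \frac{-36 + 190}{-201} = -257 - 154 \left(- \frac{1}{201}\right) = -257 - - \frac{154}{201} = -257 + \frac{154}{201} = - \frac{51503}{201}$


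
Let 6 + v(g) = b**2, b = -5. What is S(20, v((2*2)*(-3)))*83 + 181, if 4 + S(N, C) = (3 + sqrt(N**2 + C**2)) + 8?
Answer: 762 + 83*sqrt(761) ≈ 3051.7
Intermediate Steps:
v(g) = 19 (v(g) = -6 + (-5)**2 = -6 + 25 = 19)
S(N, C) = 7 + sqrt(C**2 + N**2) (S(N, C) = -4 + ((3 + sqrt(N**2 + C**2)) + 8) = -4 + ((3 + sqrt(C**2 + N**2)) + 8) = -4 + (11 + sqrt(C**2 + N**2)) = 7 + sqrt(C**2 + N**2))
S(20, v((2*2)*(-3)))*83 + 181 = (7 + sqrt(19**2 + 20**2))*83 + 181 = (7 + sqrt(361 + 400))*83 + 181 = (7 + sqrt(761))*83 + 181 = (581 + 83*sqrt(761)) + 181 = 762 + 83*sqrt(761)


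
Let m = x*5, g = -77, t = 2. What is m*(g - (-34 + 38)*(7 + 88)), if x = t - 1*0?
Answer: -4570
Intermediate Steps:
x = 2 (x = 2 - 1*0 = 2 + 0 = 2)
m = 10 (m = 2*5 = 10)
m*(g - (-34 + 38)*(7 + 88)) = 10*(-77 - (-34 + 38)*(7 + 88)) = 10*(-77 - 4*95) = 10*(-77 - 1*380) = 10*(-77 - 380) = 10*(-457) = -4570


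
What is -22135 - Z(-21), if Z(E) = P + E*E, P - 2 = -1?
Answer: -22577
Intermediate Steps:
P = 1 (P = 2 - 1 = 1)
Z(E) = 1 + E**2 (Z(E) = 1 + E*E = 1 + E**2)
-22135 - Z(-21) = -22135 - (1 + (-21)**2) = -22135 - (1 + 441) = -22135 - 1*442 = -22135 - 442 = -22577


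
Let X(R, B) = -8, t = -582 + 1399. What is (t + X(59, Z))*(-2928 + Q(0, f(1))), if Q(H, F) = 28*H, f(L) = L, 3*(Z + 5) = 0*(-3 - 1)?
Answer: -2368752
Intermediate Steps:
Z = -5 (Z = -5 + (0*(-3 - 1))/3 = -5 + (0*(-4))/3 = -5 + (1/3)*0 = -5 + 0 = -5)
t = 817
(t + X(59, Z))*(-2928 + Q(0, f(1))) = (817 - 8)*(-2928 + 28*0) = 809*(-2928 + 0) = 809*(-2928) = -2368752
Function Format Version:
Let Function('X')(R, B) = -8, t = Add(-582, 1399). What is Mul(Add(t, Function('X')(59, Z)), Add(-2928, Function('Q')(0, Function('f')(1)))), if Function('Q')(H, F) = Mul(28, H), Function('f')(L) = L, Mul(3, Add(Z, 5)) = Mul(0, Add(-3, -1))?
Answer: -2368752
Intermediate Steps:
Z = -5 (Z = Add(-5, Mul(Rational(1, 3), Mul(0, Add(-3, -1)))) = Add(-5, Mul(Rational(1, 3), Mul(0, -4))) = Add(-5, Mul(Rational(1, 3), 0)) = Add(-5, 0) = -5)
t = 817
Mul(Add(t, Function('X')(59, Z)), Add(-2928, Function('Q')(0, Function('f')(1)))) = Mul(Add(817, -8), Add(-2928, Mul(28, 0))) = Mul(809, Add(-2928, 0)) = Mul(809, -2928) = -2368752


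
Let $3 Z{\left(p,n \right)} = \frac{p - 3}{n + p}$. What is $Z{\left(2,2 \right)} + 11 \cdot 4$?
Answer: $\frac{527}{12} \approx 43.917$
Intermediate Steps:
$Z{\left(p,n \right)} = \frac{-3 + p}{3 \left(n + p\right)}$ ($Z{\left(p,n \right)} = \frac{\left(p - 3\right) \frac{1}{n + p}}{3} = \frac{\left(-3 + p\right) \frac{1}{n + p}}{3} = \frac{\frac{1}{n + p} \left(-3 + p\right)}{3} = \frac{-3 + p}{3 \left(n + p\right)}$)
$Z{\left(2,2 \right)} + 11 \cdot 4 = \frac{-1 + \frac{1}{3} \cdot 2}{2 + 2} + 11 \cdot 4 = \frac{-1 + \frac{2}{3}}{4} + 44 = \frac{1}{4} \left(- \frac{1}{3}\right) + 44 = - \frac{1}{12} + 44 = \frac{527}{12}$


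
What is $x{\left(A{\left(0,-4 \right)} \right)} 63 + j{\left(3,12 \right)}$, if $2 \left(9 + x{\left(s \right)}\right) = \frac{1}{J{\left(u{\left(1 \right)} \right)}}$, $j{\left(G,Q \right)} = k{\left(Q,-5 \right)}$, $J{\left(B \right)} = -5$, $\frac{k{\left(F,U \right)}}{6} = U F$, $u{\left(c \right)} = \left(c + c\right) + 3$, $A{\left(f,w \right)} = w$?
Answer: $- \frac{9333}{10} \approx -933.3$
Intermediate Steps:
$u{\left(c \right)} = 3 + 2 c$ ($u{\left(c \right)} = 2 c + 3 = 3 + 2 c$)
$k{\left(F,U \right)} = 6 F U$ ($k{\left(F,U \right)} = 6 U F = 6 F U$)
$j{\left(G,Q \right)} = - 30 Q$ ($j{\left(G,Q \right)} = 6 Q \left(-5\right) = - 30 Q$)
$x{\left(s \right)} = - \frac{91}{10}$ ($x{\left(s \right)} = -9 + \frac{1}{2 \left(-5\right)} = -9 + \frac{1}{2} \left(- \frac{1}{5}\right) = -9 - \frac{1}{10} = - \frac{91}{10}$)
$x{\left(A{\left(0,-4 \right)} \right)} 63 + j{\left(3,12 \right)} = \left(- \frac{91}{10}\right) 63 - 360 = - \frac{5733}{10} - 360 = - \frac{9333}{10}$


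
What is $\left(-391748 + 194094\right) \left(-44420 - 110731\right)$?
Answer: $30666215754$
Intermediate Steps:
$\left(-391748 + 194094\right) \left(-44420 - 110731\right) = \left(-197654\right) \left(-155151\right) = 30666215754$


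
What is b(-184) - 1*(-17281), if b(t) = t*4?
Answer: 16545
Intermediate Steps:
b(t) = 4*t
b(-184) - 1*(-17281) = 4*(-184) - 1*(-17281) = -736 + 17281 = 16545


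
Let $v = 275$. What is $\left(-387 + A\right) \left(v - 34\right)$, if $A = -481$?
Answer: $-209188$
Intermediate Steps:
$\left(-387 + A\right) \left(v - 34\right) = \left(-387 - 481\right) \left(275 - 34\right) = \left(-868\right) 241 = -209188$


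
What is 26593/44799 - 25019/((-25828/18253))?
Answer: 20459127125797/1157068572 ≈ 17682.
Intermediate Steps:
26593/44799 - 25019/((-25828/18253)) = 26593*(1/44799) - 25019/((-25828*1/18253)) = 26593/44799 - 25019/(-25828/18253) = 26593/44799 - 25019*(-18253/25828) = 26593/44799 + 456671807/25828 = 20459127125797/1157068572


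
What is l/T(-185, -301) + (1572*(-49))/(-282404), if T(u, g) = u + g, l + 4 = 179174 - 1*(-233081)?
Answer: -9698657983/11437362 ≈ -847.98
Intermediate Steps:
l = 412251 (l = -4 + (179174 - 1*(-233081)) = -4 + (179174 + 233081) = -4 + 412255 = 412251)
T(u, g) = g + u
l/T(-185, -301) + (1572*(-49))/(-282404) = 412251/(-301 - 185) + (1572*(-49))/(-282404) = 412251/(-486) - 77028*(-1/282404) = 412251*(-1/486) + 19257/70601 = -137417/162 + 19257/70601 = -9698657983/11437362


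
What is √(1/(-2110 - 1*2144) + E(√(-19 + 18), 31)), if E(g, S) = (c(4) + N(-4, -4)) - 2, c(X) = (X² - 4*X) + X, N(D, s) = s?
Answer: I*√36197286/4254 ≈ 1.4143*I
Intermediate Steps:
c(X) = X² - 3*X
E(g, S) = -2 (E(g, S) = (4*(-3 + 4) - 4) - 2 = (4*1 - 4) - 2 = (4 - 4) - 2 = 0 - 2 = -2)
√(1/(-2110 - 1*2144) + E(√(-19 + 18), 31)) = √(1/(-2110 - 1*2144) - 2) = √(1/(-2110 - 2144) - 2) = √(1/(-4254) - 2) = √(-1/4254 - 2) = √(-8509/4254) = I*√36197286/4254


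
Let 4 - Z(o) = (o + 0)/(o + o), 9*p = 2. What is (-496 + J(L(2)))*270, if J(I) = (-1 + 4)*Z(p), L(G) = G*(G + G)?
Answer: -131085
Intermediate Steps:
p = 2/9 (p = (1/9)*2 = 2/9 ≈ 0.22222)
Z(o) = 7/2 (Z(o) = 4 - (o + 0)/(o + o) = 4 - o/(2*o) = 4 - o*1/(2*o) = 4 - 1*1/2 = 4 - 1/2 = 7/2)
L(G) = 2*G**2 (L(G) = G*(2*G) = 2*G**2)
J(I) = 21/2 (J(I) = (-1 + 4)*(7/2) = 3*(7/2) = 21/2)
(-496 + J(L(2)))*270 = (-496 + 21/2)*270 = -971/2*270 = -131085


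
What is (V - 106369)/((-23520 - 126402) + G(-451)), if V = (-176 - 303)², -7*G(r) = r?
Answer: -861504/1049003 ≈ -0.82126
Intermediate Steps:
G(r) = -r/7
V = 229441 (V = (-479)² = 229441)
(V - 106369)/((-23520 - 126402) + G(-451)) = (229441 - 106369)/((-23520 - 126402) - ⅐*(-451)) = 123072/(-149922 + 451/7) = 123072/(-1049003/7) = 123072*(-7/1049003) = -861504/1049003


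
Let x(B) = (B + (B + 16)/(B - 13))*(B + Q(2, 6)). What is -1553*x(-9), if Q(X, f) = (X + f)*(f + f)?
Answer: 27697755/22 ≈ 1.2590e+6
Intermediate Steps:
Q(X, f) = 2*f*(X + f) (Q(X, f) = (X + f)*(2*f) = 2*f*(X + f))
x(B) = (96 + B)*(B + (16 + B)/(-13 + B)) (x(B) = (B + (B + 16)/(B - 13))*(B + 2*6*(2 + 6)) = (B + (16 + B)/(-13 + B))*(B + 2*6*8) = (B + (16 + B)/(-13 + B))*(B + 96) = (B + (16 + B)/(-13 + B))*(96 + B) = (96 + B)*(B + (16 + B)/(-13 + B)))
-1553*x(-9) = -1553*(1536 + (-9)**3 - 1136*(-9) + 84*(-9)**2)/(-13 - 9) = -1553*(1536 - 729 + 10224 + 84*81)/(-22) = -(-1553)*(1536 - 729 + 10224 + 6804)/22 = -(-1553)*17835/22 = -1553*(-17835/22) = 27697755/22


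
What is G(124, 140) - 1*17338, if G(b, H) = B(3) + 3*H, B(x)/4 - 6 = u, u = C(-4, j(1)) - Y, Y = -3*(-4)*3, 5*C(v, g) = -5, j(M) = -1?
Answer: -17042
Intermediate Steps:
C(v, g) = -1 (C(v, g) = (⅕)*(-5) = -1)
Y = 36 (Y = 12*3 = 36)
u = -37 (u = -1 - 1*36 = -1 - 36 = -37)
B(x) = -124 (B(x) = 24 + 4*(-37) = 24 - 148 = -124)
G(b, H) = -124 + 3*H
G(124, 140) - 1*17338 = (-124 + 3*140) - 1*17338 = (-124 + 420) - 17338 = 296 - 17338 = -17042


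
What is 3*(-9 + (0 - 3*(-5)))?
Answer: 18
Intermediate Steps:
3*(-9 + (0 - 3*(-5))) = 3*(-9 + (0 + 15)) = 3*(-9 + 15) = 3*6 = 18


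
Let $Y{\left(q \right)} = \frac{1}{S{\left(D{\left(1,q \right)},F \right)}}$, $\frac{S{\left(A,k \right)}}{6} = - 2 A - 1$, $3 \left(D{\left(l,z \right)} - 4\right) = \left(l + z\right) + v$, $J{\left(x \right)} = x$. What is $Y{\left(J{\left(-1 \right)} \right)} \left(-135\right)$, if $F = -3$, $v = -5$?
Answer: $\frac{135}{34} \approx 3.9706$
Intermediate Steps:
$D{\left(l,z \right)} = \frac{7}{3} + \frac{l}{3} + \frac{z}{3}$ ($D{\left(l,z \right)} = 4 + \frac{\left(l + z\right) - 5}{3} = 4 + \frac{-5 + l + z}{3} = 4 + \left(- \frac{5}{3} + \frac{l}{3} + \frac{z}{3}\right) = \frac{7}{3} + \frac{l}{3} + \frac{z}{3}$)
$S{\left(A,k \right)} = -6 - 12 A$ ($S{\left(A,k \right)} = 6 \left(- 2 A - 1\right) = 6 \left(-1 - 2 A\right) = -6 - 12 A$)
$Y{\left(q \right)} = \frac{1}{-38 - 4 q}$ ($Y{\left(q \right)} = \frac{1}{-6 - 12 \left(\frac{7}{3} + \frac{1}{3} \cdot 1 + \frac{q}{3}\right)} = \frac{1}{-6 - 12 \left(\frac{7}{3} + \frac{1}{3} + \frac{q}{3}\right)} = \frac{1}{-6 - 12 \left(\frac{8}{3} + \frac{q}{3}\right)} = \frac{1}{-6 - \left(32 + 4 q\right)} = \frac{1}{-38 - 4 q}$)
$Y{\left(J{\left(-1 \right)} \right)} \left(-135\right) = - \frac{1}{38 + 4 \left(-1\right)} \left(-135\right) = - \frac{1}{38 - 4} \left(-135\right) = - \frac{1}{34} \left(-135\right) = \left(-1\right) \frac{1}{34} \left(-135\right) = \left(- \frac{1}{34}\right) \left(-135\right) = \frac{135}{34}$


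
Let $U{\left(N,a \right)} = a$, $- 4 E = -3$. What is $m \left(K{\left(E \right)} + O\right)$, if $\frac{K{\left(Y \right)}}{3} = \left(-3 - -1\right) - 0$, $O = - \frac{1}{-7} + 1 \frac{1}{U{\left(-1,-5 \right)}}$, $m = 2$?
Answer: $- \frac{424}{35} \approx -12.114$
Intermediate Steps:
$E = \frac{3}{4}$ ($E = \left(- \frac{1}{4}\right) \left(-3\right) = \frac{3}{4} \approx 0.75$)
$O = - \frac{2}{35}$ ($O = - \frac{1}{-7} + 1 \frac{1}{-5} = \left(-1\right) \left(- \frac{1}{7}\right) + 1 \left(- \frac{1}{5}\right) = \frac{1}{7} - \frac{1}{5} = - \frac{2}{35} \approx -0.057143$)
$K{\left(Y \right)} = -6$ ($K{\left(Y \right)} = 3 \left(\left(-3 - -1\right) - 0\right) = 3 \left(\left(-3 + 1\right) + 0\right) = 3 \left(-2 + 0\right) = 3 \left(-2\right) = -6$)
$m \left(K{\left(E \right)} + O\right) = 2 \left(-6 - \frac{2}{35}\right) = 2 \left(- \frac{212}{35}\right) = - \frac{424}{35}$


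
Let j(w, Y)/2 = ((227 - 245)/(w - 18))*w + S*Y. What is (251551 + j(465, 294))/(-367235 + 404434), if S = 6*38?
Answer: 57451055/5542651 ≈ 10.365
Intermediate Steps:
S = 228
j(w, Y) = 456*Y - 36*w/(-18 + w) (j(w, Y) = 2*(((227 - 245)/(w - 18))*w + 228*Y) = 2*((-18/(-18 + w))*w + 228*Y) = 2*(-18*w/(-18 + w) + 228*Y) = 2*(228*Y - 18*w/(-18 + w)) = 456*Y - 36*w/(-18 + w))
(251551 + j(465, 294))/(-367235 + 404434) = (251551 + 12*(-684*294 - 3*465 + 38*294*465)/(-18 + 465))/(-367235 + 404434) = (251551 + 12*(-201096 - 1395 + 5194980)/447)/37199 = (251551 + 12*(1/447)*4992489)*(1/37199) = (251551 + 19969956/149)*(1/37199) = (57451055/149)*(1/37199) = 57451055/5542651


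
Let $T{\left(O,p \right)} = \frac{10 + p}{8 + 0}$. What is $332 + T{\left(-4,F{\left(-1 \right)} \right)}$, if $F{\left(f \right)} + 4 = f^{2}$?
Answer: $\frac{2663}{8} \approx 332.88$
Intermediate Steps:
$F{\left(f \right)} = -4 + f^{2}$
$T{\left(O,p \right)} = \frac{5}{4} + \frac{p}{8}$ ($T{\left(O,p \right)} = \frac{10 + p}{8} = \left(10 + p\right) \frac{1}{8} = \frac{5}{4} + \frac{p}{8}$)
$332 + T{\left(-4,F{\left(-1 \right)} \right)} = 332 + \left(\frac{5}{4} + \frac{-4 + \left(-1\right)^{2}}{8}\right) = 332 + \left(\frac{5}{4} + \frac{-4 + 1}{8}\right) = 332 + \left(\frac{5}{4} + \frac{1}{8} \left(-3\right)\right) = 332 + \left(\frac{5}{4} - \frac{3}{8}\right) = 332 + \frac{7}{8} = \frac{2663}{8}$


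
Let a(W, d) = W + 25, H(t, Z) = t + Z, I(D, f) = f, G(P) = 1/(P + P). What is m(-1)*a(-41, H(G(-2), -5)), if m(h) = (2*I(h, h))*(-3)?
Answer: -96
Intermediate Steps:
G(P) = 1/(2*P)
H(t, Z) = Z + t
a(W, d) = 25 + W
m(h) = -6*h (m(h) = (2*h)*(-3) = -6*h)
m(-1)*a(-41, H(G(-2), -5)) = (-6*(-1))*(25 - 41) = 6*(-16) = -96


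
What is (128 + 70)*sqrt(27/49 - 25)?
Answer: 198*I*sqrt(1198)/7 ≈ 979.03*I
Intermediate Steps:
(128 + 70)*sqrt(27/49 - 25) = 198*sqrt(27*(1/49) - 25) = 198*sqrt(27/49 - 25) = 198*sqrt(-1198/49) = 198*(I*sqrt(1198)/7) = 198*I*sqrt(1198)/7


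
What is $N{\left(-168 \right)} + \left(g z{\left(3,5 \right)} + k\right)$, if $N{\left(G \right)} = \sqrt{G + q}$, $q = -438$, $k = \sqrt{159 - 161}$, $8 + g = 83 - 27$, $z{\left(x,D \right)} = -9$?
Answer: $-432 + i \sqrt{2} + i \sqrt{606} \approx -432.0 + 26.031 i$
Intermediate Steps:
$g = 48$ ($g = -8 + \left(83 - 27\right) = -8 + 56 = 48$)
$k = i \sqrt{2}$ ($k = \sqrt{-2} = i \sqrt{2} \approx 1.4142 i$)
$N{\left(G \right)} = \sqrt{-438 + G}$ ($N{\left(G \right)} = \sqrt{G - 438} = \sqrt{-438 + G}$)
$N{\left(-168 \right)} + \left(g z{\left(3,5 \right)} + k\right) = \sqrt{-438 - 168} + \left(48 \left(-9\right) + i \sqrt{2}\right) = \sqrt{-606} - \left(432 - i \sqrt{2}\right) = i \sqrt{606} - \left(432 - i \sqrt{2}\right) = -432 + i \sqrt{2} + i \sqrt{606}$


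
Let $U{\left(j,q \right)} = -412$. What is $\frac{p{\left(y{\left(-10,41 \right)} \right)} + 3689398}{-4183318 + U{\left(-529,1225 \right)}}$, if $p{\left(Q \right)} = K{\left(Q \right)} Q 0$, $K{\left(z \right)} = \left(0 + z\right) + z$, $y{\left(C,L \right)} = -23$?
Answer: $- \frac{1844699}{2091865} \approx -0.88184$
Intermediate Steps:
$K{\left(z \right)} = 2 z$ ($K{\left(z \right)} = z + z = 2 z$)
$p{\left(Q \right)} = 0$ ($p{\left(Q \right)} = 2 Q Q 0 = 2 Q^{2} \cdot 0 = 0$)
$\frac{p{\left(y{\left(-10,41 \right)} \right)} + 3689398}{-4183318 + U{\left(-529,1225 \right)}} = \frac{0 + 3689398}{-4183318 - 412} = \frac{3689398}{-4183730} = 3689398 \left(- \frac{1}{4183730}\right) = - \frac{1844699}{2091865}$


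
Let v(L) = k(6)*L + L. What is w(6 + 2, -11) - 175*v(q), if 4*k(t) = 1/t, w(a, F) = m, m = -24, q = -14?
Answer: 30337/12 ≈ 2528.1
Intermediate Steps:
w(a, F) = -24
k(t) = 1/(4*t) (k(t) = (1/t)/4 = 1/(4*t))
v(L) = 25*L/24 (v(L) = ((¼)/6)*L + L = ((¼)*(⅙))*L + L = L/24 + L = 25*L/24)
w(6 + 2, -11) - 175*v(q) = -24 - 4375*(-14)/24 = -24 - 175*(-175/12) = -24 + 30625/12 = 30337/12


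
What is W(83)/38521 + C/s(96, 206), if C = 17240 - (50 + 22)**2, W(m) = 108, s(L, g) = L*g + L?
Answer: 58319419/95686164 ≈ 0.60949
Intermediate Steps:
s(L, g) = L + L*g
C = 12056 (C = 17240 - 1*72**2 = 17240 - 1*5184 = 17240 - 5184 = 12056)
W(83)/38521 + C/s(96, 206) = 108/38521 + 12056/((96*(1 + 206))) = 108*(1/38521) + 12056/((96*207)) = 108/38521 + 12056/19872 = 108/38521 + 12056*(1/19872) = 108/38521 + 1507/2484 = 58319419/95686164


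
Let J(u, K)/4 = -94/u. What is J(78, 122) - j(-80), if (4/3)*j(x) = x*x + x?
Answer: -185048/39 ≈ -4744.8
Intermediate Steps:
J(u, K) = -376/u (J(u, K) = 4*(-94/u) = -376/u)
j(x) = 3*x/4 + 3*x**2/4 (j(x) = 3*(x*x + x)/4 = 3*(x**2 + x)/4 = 3*(x + x**2)/4 = 3*x/4 + 3*x**2/4)
J(78, 122) - j(-80) = -376/78 - 3*(-80)*(1 - 80)/4 = -376*1/78 - 3*(-80)*(-79)/4 = -188/39 - 1*4740 = -188/39 - 4740 = -185048/39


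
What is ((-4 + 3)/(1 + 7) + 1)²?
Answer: 49/64 ≈ 0.76563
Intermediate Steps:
((-4 + 3)/(1 + 7) + 1)² = (-1/8 + 1)² = (-1*⅛ + 1)² = (-⅛ + 1)² = (7/8)² = 49/64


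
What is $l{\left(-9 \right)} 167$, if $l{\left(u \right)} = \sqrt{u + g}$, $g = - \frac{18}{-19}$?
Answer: $\frac{501 i \sqrt{323}}{19} \approx 473.9 i$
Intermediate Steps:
$g = \frac{18}{19}$ ($g = \left(-18\right) \left(- \frac{1}{19}\right) = \frac{18}{19} \approx 0.94737$)
$l{\left(u \right)} = \sqrt{\frac{18}{19} + u}$ ($l{\left(u \right)} = \sqrt{u + \frac{18}{19}} = \sqrt{\frac{18}{19} + u}$)
$l{\left(-9 \right)} 167 = \frac{\sqrt{342 + 361 \left(-9\right)}}{19} \cdot 167 = \frac{\sqrt{342 - 3249}}{19} \cdot 167 = \frac{\sqrt{-2907}}{19} \cdot 167 = \frac{3 i \sqrt{323}}{19} \cdot 167 = \frac{501 i \sqrt{323}}{19}$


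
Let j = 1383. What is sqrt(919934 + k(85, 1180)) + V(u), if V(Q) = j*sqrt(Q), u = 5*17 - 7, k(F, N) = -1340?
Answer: 3*sqrt(102066) + 1383*sqrt(78) ≈ 13173.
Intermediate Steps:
u = 78 (u = 85 - 7 = 78)
V(Q) = 1383*sqrt(Q)
sqrt(919934 + k(85, 1180)) + V(u) = sqrt(919934 - 1340) + 1383*sqrt(78) = sqrt(918594) + 1383*sqrt(78) = 3*sqrt(102066) + 1383*sqrt(78)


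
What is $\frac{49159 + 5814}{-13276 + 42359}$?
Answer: $\frac{54973}{29083} \approx 1.8902$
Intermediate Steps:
$\frac{49159 + 5814}{-13276 + 42359} = \frac{54973}{29083}$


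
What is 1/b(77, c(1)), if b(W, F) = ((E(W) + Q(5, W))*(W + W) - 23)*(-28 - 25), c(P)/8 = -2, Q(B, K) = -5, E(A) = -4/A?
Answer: 1/42453 ≈ 2.3555e-5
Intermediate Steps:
c(P) = -16 (c(P) = 8*(-2) = -16)
b(W, F) = 1219 - 106*W*(-5 - 4/W) (b(W, F) = ((-4/W - 5)*(W + W) - 23)*(-28 - 25) = ((-5 - 4/W)*(2*W) - 23)*(-53) = (2*W*(-5 - 4/W) - 23)*(-53) = (-23 + 2*W*(-5 - 4/W))*(-53) = 1219 - 106*W*(-5 - 4/W))
1/b(77, c(1)) = 1/(1643 + 530*77) = 1/(1643 + 40810) = 1/42453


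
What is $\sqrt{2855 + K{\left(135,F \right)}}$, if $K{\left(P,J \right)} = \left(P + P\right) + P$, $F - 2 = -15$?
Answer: $2 \sqrt{815} \approx 57.096$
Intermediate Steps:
$F = -13$ ($F = 2 - 15 = -13$)
$K{\left(P,J \right)} = 3 P$ ($K{\left(P,J \right)} = 2 P + P = 3 P$)
$\sqrt{2855 + K{\left(135,F \right)}} = \sqrt{2855 + 3 \cdot 135} = \sqrt{2855 + 405} = \sqrt{3260} = 2 \sqrt{815}$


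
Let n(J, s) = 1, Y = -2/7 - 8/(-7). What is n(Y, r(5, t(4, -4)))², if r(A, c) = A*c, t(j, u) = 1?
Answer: 1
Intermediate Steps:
Y = 6/7 (Y = -2*⅐ - 8*(-⅐) = -2/7 + 8/7 = 6/7 ≈ 0.85714)
n(Y, r(5, t(4, -4)))² = 1² = 1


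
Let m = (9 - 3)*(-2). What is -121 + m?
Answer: -133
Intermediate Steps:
m = -12 (m = 6*(-2) = -12)
-121 + m = -121 - 12 = -133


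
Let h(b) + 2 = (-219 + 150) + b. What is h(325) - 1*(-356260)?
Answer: 356514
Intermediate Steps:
h(b) = -71 + b (h(b) = -2 + ((-219 + 150) + b) = -2 + (-69 + b) = -71 + b)
h(325) - 1*(-356260) = (-71 + 325) - 1*(-356260) = 254 + 356260 = 356514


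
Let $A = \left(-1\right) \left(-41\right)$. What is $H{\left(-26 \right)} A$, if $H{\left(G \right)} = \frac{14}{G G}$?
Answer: $\frac{287}{338} \approx 0.84911$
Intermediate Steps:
$A = 41$
$H{\left(G \right)} = \frac{14}{G^{2}}$
$H{\left(-26 \right)} A = \frac{14}{676} \cdot 41 = 14 \cdot \frac{1}{676} \cdot 41 = \frac{7}{338} \cdot 41 = \frac{287}{338}$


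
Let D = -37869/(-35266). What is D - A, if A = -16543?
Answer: 583443307/35266 ≈ 16544.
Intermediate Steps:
D = 37869/35266 (D = -37869*(-1/35266) = 37869/35266 ≈ 1.0738)
D - A = 37869/35266 - 1*(-16543) = 37869/35266 + 16543 = 583443307/35266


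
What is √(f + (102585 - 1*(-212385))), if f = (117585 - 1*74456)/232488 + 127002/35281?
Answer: √588646768528508926666730/1367068188 ≈ 561.23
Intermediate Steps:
f = 31048075225/8202409128 (f = (117585 - 74456)*(1/232488) + 127002*(1/35281) = 43129*(1/232488) + 127002/35281 = 43129/232488 + 127002/35281 = 31048075225/8202409128 ≈ 3.7852)
√(f + (102585 - 1*(-212385))) = √(31048075225/8202409128 + (102585 - 1*(-212385))) = √(31048075225/8202409128 + (102585 + 212385)) = √(31048075225/8202409128 + 314970) = √(2583543851121385/8202409128) = √588646768528508926666730/1367068188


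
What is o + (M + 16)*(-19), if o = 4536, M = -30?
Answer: 4802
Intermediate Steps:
o + (M + 16)*(-19) = 4536 + (-30 + 16)*(-19) = 4536 - 14*(-19) = 4536 + 266 = 4802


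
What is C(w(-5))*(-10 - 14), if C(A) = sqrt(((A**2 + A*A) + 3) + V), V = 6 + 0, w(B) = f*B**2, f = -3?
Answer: -216*sqrt(139) ≈ -2546.6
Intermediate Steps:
w(B) = -3*B**2
V = 6
C(A) = sqrt(9 + 2*A**2) (C(A) = sqrt(((A**2 + A*A) + 3) + 6) = sqrt(((A**2 + A**2) + 3) + 6) = sqrt((2*A**2 + 3) + 6) = sqrt((3 + 2*A**2) + 6) = sqrt(9 + 2*A**2))
C(w(-5))*(-10 - 14) = sqrt(9 + 2*(-3*(-5)**2)**2)*(-10 - 14) = sqrt(9 + 2*(-3*25)**2)*(-24) = sqrt(9 + 2*(-75)**2)*(-24) = sqrt(9 + 2*5625)*(-24) = sqrt(9 + 11250)*(-24) = sqrt(11259)*(-24) = (9*sqrt(139))*(-24) = -216*sqrt(139)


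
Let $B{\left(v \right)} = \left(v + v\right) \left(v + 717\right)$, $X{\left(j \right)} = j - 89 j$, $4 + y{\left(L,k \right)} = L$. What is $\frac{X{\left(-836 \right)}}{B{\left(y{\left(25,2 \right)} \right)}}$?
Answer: $\frac{18392}{7749} \approx 2.3735$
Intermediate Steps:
$y{\left(L,k \right)} = -4 + L$
$X{\left(j \right)} = - 88 j$
$B{\left(v \right)} = 2 v \left(717 + v\right)$
$\frac{X{\left(-836 \right)}}{B{\left(y{\left(25,2 \right)} \right)}} = \frac{\left(-88\right) \left(-836\right)}{2 \left(-4 + 25\right) \left(717 + \left(-4 + 25\right)\right)} = \frac{73568}{2 \cdot 21 \left(717 + 21\right)} = \frac{73568}{2 \cdot 21 \cdot 738} = \frac{73568}{30996} = 73568 \cdot \frac{1}{30996} = \frac{18392}{7749}$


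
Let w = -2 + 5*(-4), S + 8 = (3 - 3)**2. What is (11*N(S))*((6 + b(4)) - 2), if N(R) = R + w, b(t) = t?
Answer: -2640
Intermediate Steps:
S = -8 (S = -8 + (3 - 3)**2 = -8 + 0**2 = -8 + 0 = -8)
w = -22 (w = -2 - 20 = -22)
N(R) = -22 + R (N(R) = R - 22 = -22 + R)
(11*N(S))*((6 + b(4)) - 2) = (11*(-22 - 8))*((6 + 4) - 2) = (11*(-30))*(10 - 2) = -330*8 = -2640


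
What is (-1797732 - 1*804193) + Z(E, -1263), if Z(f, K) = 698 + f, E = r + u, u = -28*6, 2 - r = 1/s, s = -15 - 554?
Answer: -1480192616/569 ≈ -2.6014e+6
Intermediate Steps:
s = -569
r = 1139/569 (r = 2 - 1/(-569) = 2 - 1*(-1/569) = 2 + 1/569 = 1139/569 ≈ 2.0018)
u = -168
E = -94453/569 (E = 1139/569 - 168 = -94453/569 ≈ -166.00)
(-1797732 - 1*804193) + Z(E, -1263) = (-1797732 - 1*804193) + (698 - 94453/569) = (-1797732 - 804193) + 302709/569 = -2601925 + 302709/569 = -1480192616/569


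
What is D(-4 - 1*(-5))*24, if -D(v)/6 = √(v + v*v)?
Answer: -144*√2 ≈ -203.65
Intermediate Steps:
D(v) = -6*√(v + v²) (D(v) = -6*√(v + v*v) = -6*√(v + v²))
D(-4 - 1*(-5))*24 = -6*√(1 + (-4 - 1*(-5)))*√(-4 - 1*(-5))*24 = -6*√(1 + (-4 + 5))*√(-4 + 5)*24 = -6*√(1 + 1)*24 = -6*√2*24 = -144*√2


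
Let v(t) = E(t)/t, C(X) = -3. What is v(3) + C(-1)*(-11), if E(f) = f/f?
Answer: 100/3 ≈ 33.333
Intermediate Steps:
E(f) = 1
v(t) = 1/t
v(3) + C(-1)*(-11) = 1/3 - 3*(-11) = ⅓ + 33 = 100/3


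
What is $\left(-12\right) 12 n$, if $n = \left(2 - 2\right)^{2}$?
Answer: $0$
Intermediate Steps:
$n = 0$ ($n = 0^{2} = 0$)
$\left(-12\right) 12 n = \left(-12\right) 12 \cdot 0 = \left(-144\right) 0 = 0$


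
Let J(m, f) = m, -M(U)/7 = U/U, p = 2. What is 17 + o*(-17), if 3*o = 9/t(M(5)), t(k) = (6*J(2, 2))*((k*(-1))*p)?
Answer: 935/56 ≈ 16.696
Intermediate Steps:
M(U) = -7 (M(U) = -7*U/U = -7*1 = -7)
t(k) = -24*k (t(k) = (6*2)*((k*(-1))*2) = 12*(-k*2) = 12*(-2*k) = -24*k)
o = 1/56 (o = (9/((-24*(-7))))/3 = (9/168)/3 = (9*(1/168))/3 = (⅓)*(3/56) = 1/56 ≈ 0.017857)
17 + o*(-17) = 17 + (1/56)*(-17) = 17 - 17/56 = 935/56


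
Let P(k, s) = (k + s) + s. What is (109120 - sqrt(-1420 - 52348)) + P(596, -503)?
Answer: 108710 - 2*I*sqrt(13442) ≈ 1.0871e+5 - 231.88*I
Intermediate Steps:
P(k, s) = k + 2*s
(109120 - sqrt(-1420 - 52348)) + P(596, -503) = (109120 - sqrt(-1420 - 52348)) + (596 + 2*(-503)) = (109120 - sqrt(-53768)) + (596 - 1006) = (109120 - 2*I*sqrt(13442)) - 410 = 108710 - 2*I*sqrt(13442)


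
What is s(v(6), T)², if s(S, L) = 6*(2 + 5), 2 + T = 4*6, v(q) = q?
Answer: 1764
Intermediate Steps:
T = 22 (T = -2 + 4*6 = -2 + 24 = 22)
s(S, L) = 42 (s(S, L) = 6*7 = 42)
s(v(6), T)² = 42² = 1764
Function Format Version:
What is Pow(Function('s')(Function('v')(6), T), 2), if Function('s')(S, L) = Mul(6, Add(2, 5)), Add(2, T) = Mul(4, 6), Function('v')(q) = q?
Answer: 1764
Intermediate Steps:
T = 22 (T = Add(-2, Mul(4, 6)) = Add(-2, 24) = 22)
Function('s')(S, L) = 42 (Function('s')(S, L) = Mul(6, 7) = 42)
Pow(Function('s')(Function('v')(6), T), 2) = Pow(42, 2) = 1764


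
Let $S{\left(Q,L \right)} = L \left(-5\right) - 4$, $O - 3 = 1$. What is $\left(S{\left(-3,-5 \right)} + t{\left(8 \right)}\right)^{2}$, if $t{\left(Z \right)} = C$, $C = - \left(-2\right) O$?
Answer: $841$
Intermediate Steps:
$O = 4$ ($O = 3 + 1 = 4$)
$S{\left(Q,L \right)} = -4 - 5 L$ ($S{\left(Q,L \right)} = - 5 L - 4 = -4 - 5 L$)
$C = 8$ ($C = - \left(-2\right) 4 = \left(-1\right) \left(-8\right) = 8$)
$t{\left(Z \right)} = 8$
$\left(S{\left(-3,-5 \right)} + t{\left(8 \right)}\right)^{2} = \left(\left(-4 - -25\right) + 8\right)^{2} = \left(\left(-4 + 25\right) + 8\right)^{2} = \left(21 + 8\right)^{2} = 29^{2} = 841$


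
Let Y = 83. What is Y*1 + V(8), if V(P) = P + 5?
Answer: 96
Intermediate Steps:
V(P) = 5 + P
Y*1 + V(8) = 83*1 + (5 + 8) = 83 + 13 = 96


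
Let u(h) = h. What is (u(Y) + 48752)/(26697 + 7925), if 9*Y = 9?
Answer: 48753/34622 ≈ 1.4082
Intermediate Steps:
Y = 1 (Y = (⅑)*9 = 1)
(u(Y) + 48752)/(26697 + 7925) = (1 + 48752)/(26697 + 7925) = 48753/34622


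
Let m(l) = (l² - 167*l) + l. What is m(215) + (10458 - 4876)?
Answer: 16117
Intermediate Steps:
m(l) = l² - 166*l
m(215) + (10458 - 4876) = 215*(-166 + 215) + (10458 - 4876) = 215*49 + 5582 = 10535 + 5582 = 16117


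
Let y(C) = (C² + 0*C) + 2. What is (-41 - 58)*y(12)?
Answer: -14454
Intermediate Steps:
y(C) = 2 + C² (y(C) = (C² + 0) + 2 = C² + 2 = 2 + C²)
(-41 - 58)*y(12) = (-41 - 58)*(2 + 12²) = -99*(2 + 144) = -99*146 = -14454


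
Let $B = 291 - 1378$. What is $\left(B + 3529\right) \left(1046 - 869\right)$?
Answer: $432234$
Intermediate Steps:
$B = -1087$
$\left(B + 3529\right) \left(1046 - 869\right) = \left(-1087 + 3529\right) \left(1046 - 869\right) = 2442 \cdot 177 = 432234$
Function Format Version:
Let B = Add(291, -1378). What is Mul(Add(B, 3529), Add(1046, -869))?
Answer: 432234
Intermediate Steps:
B = -1087
Mul(Add(B, 3529), Add(1046, -869)) = Mul(Add(-1087, 3529), Add(1046, -869)) = Mul(2442, 177) = 432234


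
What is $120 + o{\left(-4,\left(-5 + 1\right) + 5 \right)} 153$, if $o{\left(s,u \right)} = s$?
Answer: $-492$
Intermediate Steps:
$120 + o{\left(-4,\left(-5 + 1\right) + 5 \right)} 153 = 120 - 612 = -492$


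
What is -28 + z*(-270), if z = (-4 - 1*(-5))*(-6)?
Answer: 1592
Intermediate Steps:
z = -6 (z = (-4 + 5)*(-6) = 1*(-6) = -6)
-28 + z*(-270) = -28 - 6*(-270) = -28 + 1620 = 1592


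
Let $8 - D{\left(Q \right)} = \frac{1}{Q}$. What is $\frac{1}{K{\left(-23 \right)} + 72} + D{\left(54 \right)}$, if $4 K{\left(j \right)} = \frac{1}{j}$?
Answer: $\frac{2859481}{357642} \approx 7.9954$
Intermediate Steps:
$K{\left(j \right)} = \frac{1}{4 j}$
$D{\left(Q \right)} = 8 - \frac{1}{Q}$
$\frac{1}{K{\left(-23 \right)} + 72} + D{\left(54 \right)} = \frac{1}{\frac{1}{4 \left(-23\right)} + 72} + \left(8 - \frac{1}{54}\right) = \frac{1}{\frac{1}{4} \left(- \frac{1}{23}\right) + 72} + \left(8 - \frac{1}{54}\right) = \frac{1}{- \frac{1}{92} + 72} + \left(8 - \frac{1}{54}\right) = \frac{1}{\frac{6623}{92}} + \frac{431}{54} = \frac{92}{6623} + \frac{431}{54} = \frac{2859481}{357642}$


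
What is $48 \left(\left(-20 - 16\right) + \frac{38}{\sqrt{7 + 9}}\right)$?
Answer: $-1272$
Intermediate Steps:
$48 \left(\left(-20 - 16\right) + \frac{38}{\sqrt{7 + 9}}\right) = 48 \left(\left(-20 - 16\right) + \frac{38}{\sqrt{16}}\right) = 48 \left(-36 + \frac{38}{4}\right) = 48 \left(-36 + 38 \cdot \frac{1}{4}\right) = 48 \left(-36 + \frac{19}{2}\right) = 48 \left(- \frac{53}{2}\right) = -1272$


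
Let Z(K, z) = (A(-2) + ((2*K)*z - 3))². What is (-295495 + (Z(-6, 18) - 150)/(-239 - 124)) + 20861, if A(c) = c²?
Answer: -99738217/363 ≈ -2.7476e+5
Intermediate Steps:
Z(K, z) = (1 + 2*K*z)² (Z(K, z) = ((-2)² + ((2*K)*z - 3))² = (4 + (2*K*z - 3))² = (4 + (-3 + 2*K*z))² = (1 + 2*K*z)²)
(-295495 + (Z(-6, 18) - 150)/(-239 - 124)) + 20861 = (-295495 + ((1 + 2*(-6)*18)² - 150)/(-239 - 124)) + 20861 = (-295495 + ((1 - 216)² - 150)/(-363)) + 20861 = (-295495 - ((-215)² - 150)/363) + 20861 = (-295495 - (46225 - 150)/363) + 20861 = (-295495 - 1/363*46075) + 20861 = (-295495 - 46075/363) + 20861 = -107310760/363 + 20861 = -99738217/363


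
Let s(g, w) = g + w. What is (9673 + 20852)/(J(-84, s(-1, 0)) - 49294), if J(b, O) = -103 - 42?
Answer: -30525/49439 ≈ -0.61743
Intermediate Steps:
J(b, O) = -145
(9673 + 20852)/(J(-84, s(-1, 0)) - 49294) = (9673 + 20852)/(-145 - 49294) = 30525/(-49439) = 30525*(-1/49439) = -30525/49439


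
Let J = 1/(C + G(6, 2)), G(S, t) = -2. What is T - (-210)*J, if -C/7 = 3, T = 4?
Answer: -118/23 ≈ -5.1304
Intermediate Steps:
C = -21 (C = -7*3 = -21)
J = -1/23 (J = 1/(-21 - 2) = 1/(-23) = -1/23 ≈ -0.043478)
T - (-210)*J = 4 - (-210)*(-1)/23 = 4 - 21*10/23 = 4 - 210/23 = -118/23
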